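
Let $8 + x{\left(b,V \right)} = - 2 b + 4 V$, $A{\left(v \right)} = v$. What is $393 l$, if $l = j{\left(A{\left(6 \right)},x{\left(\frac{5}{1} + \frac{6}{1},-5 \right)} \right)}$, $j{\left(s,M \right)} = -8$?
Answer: $-3144$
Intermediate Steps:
$x{\left(b,V \right)} = -8 - 2 b + 4 V$ ($x{\left(b,V \right)} = -8 + \left(- 2 b + 4 V\right) = -8 - 2 b + 4 V$)
$l = -8$
$393 l = 393 \left(-8\right) = -3144$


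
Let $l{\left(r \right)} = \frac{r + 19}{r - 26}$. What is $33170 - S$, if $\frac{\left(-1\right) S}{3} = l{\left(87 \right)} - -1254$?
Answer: $\frac{2253170}{61} \approx 36937.0$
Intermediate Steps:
$l{\left(r \right)} = \frac{19 + r}{-26 + r}$
$S = - \frac{229800}{61}$ ($S = - 3 \left(\frac{19 + 87}{-26 + 87} - -1254\right) = - 3 \left(\frac{1}{61} \cdot 106 + 1254\right) = - 3 \left(\frac{106}{61} + 1254\right) = \left(-3\right) \frac{76600}{61} = - \frac{229800}{61} \approx -3767.2$)
$33170 - S = 33170 - - \frac{229800}{61} = 33170 + \frac{229800}{61} = \frac{2253170}{61}$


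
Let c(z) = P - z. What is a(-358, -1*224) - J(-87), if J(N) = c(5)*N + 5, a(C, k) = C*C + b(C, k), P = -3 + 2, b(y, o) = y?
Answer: 127279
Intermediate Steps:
P = -1
c(z) = -1 - z
a(C, k) = C + C**2 (a(C, k) = C*C + C = C**2 + C = C + C**2)
J(N) = 5 - 6*N (J(N) = (-1 - 1*5)*N + 5 = (-1 - 5)*N + 5 = -6*N + 5 = 5 - 6*N)
a(-358, -1*224) - J(-87) = -358*(1 - 358) - (5 - 6*(-87)) = -358*(-357) - (5 + 522) = 127806 - 1*527 = 127806 - 527 = 127279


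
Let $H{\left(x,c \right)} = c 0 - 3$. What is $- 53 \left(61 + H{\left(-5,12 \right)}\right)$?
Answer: $-3074$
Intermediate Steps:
$H{\left(x,c \right)} = -3$ ($H{\left(x,c \right)} = 0 - 3 = -3$)
$- 53 \left(61 + H{\left(-5,12 \right)}\right) = - 53 \left(61 - 3\right) = \left(-53\right) 58 = -3074$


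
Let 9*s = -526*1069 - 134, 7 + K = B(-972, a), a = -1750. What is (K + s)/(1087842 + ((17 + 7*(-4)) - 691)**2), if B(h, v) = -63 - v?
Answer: -30406/790323 ≈ -0.038473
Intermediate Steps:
K = 1680 (K = -7 + (-63 - 1*(-1750)) = -7 + (-63 + 1750) = -7 + 1687 = 1680)
s = -62492 (s = (-526*1069 - 134)/9 = (-562294 - 134)/9 = (1/9)*(-562428) = -62492)
(K + s)/(1087842 + ((17 + 7*(-4)) - 691)**2) = (1680 - 62492)/(1087842 + ((17 + 7*(-4)) - 691)**2) = -60812/(1087842 + ((17 - 28) - 691)**2) = -60812/(1087842 + (-11 - 691)**2) = -60812/(1087842 + (-702)**2) = -60812/(1087842 + 492804) = -60812/1580646 = -60812*1/1580646 = -30406/790323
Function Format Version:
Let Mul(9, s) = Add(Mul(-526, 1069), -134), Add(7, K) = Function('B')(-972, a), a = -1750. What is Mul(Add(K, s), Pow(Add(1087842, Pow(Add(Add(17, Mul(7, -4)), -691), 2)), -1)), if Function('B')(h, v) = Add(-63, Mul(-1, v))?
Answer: Rational(-30406, 790323) ≈ -0.038473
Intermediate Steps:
K = 1680 (K = Add(-7, Add(-63, Mul(-1, -1750))) = Add(-7, Add(-63, 1750)) = Add(-7, 1687) = 1680)
s = -62492 (s = Mul(Rational(1, 9), Add(Mul(-526, 1069), -134)) = Mul(Rational(1, 9), Add(-562294, -134)) = Mul(Rational(1, 9), -562428) = -62492)
Mul(Add(K, s), Pow(Add(1087842, Pow(Add(Add(17, Mul(7, -4)), -691), 2)), -1)) = Mul(Add(1680, -62492), Pow(Add(1087842, Pow(Add(Add(17, Mul(7, -4)), -691), 2)), -1)) = Mul(-60812, Pow(Add(1087842, Pow(Add(Add(17, -28), -691), 2)), -1)) = Mul(-60812, Pow(Add(1087842, Pow(Add(-11, -691), 2)), -1)) = Mul(-60812, Pow(Add(1087842, Pow(-702, 2)), -1)) = Mul(-60812, Pow(Add(1087842, 492804), -1)) = Mul(-60812, Pow(1580646, -1)) = Mul(-60812, Rational(1, 1580646)) = Rational(-30406, 790323)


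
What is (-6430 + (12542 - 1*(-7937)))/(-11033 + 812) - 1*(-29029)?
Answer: 98897120/3407 ≈ 29028.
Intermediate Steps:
(-6430 + (12542 - 1*(-7937)))/(-11033 + 812) - 1*(-29029) = (-6430 + (12542 + 7937))/(-10221) + 29029 = (-6430 + 20479)*(-1/10221) + 29029 = 14049*(-1/10221) + 29029 = -4683/3407 + 29029 = 98897120/3407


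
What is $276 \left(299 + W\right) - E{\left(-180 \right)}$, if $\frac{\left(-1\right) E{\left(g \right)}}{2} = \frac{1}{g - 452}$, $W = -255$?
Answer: $\frac{3837503}{316} \approx 12144.0$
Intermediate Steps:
$E{\left(g \right)} = - \frac{2}{-452 + g}$ ($E{\left(g \right)} = - \frac{2}{g - 452} = - \frac{2}{-452 + g}$)
$276 \left(299 + W\right) - E{\left(-180 \right)} = 276 \left(299 - 255\right) - - \frac{2}{-452 - 180} = 276 \cdot 44 - - \frac{2}{-632} = 12144 - \left(-2\right) \left(- \frac{1}{632}\right) = 12144 - \frac{1}{316} = \frac{3837503}{316}$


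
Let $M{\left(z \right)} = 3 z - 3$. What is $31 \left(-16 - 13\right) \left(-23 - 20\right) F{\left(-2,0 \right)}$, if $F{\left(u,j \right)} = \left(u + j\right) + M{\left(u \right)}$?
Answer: $-425227$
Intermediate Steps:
$M{\left(z \right)} = -3 + 3 z$
$F{\left(u,j \right)} = -3 + j + 4 u$ ($F{\left(u,j \right)} = \left(u + j\right) + \left(-3 + 3 u\right) = \left(j + u\right) + \left(-3 + 3 u\right) = -3 + j + 4 u$)
$31 \left(-16 - 13\right) \left(-23 - 20\right) F{\left(-2,0 \right)} = 31 \left(-16 - 13\right) \left(-23 - 20\right) \left(-3 + 0 + 4 \left(-2\right)\right) = 31 \left(\left(-29\right) \left(-43\right)\right) \left(-3 + 0 - 8\right) = 31 \cdot 1247 \left(-11\right) = 38657 \left(-11\right) = -425227$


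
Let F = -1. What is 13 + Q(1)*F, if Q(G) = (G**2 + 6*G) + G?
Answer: 5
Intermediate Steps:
Q(G) = G**2 + 7*G
13 + Q(1)*F = 13 + (1*(7 + 1))*(-1) = 13 + (1*8)*(-1) = 13 + 8*(-1) = 13 - 8 = 5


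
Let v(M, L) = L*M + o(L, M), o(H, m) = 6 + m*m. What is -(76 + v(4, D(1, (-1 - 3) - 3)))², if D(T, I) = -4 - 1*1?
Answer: -6084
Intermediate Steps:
D(T, I) = -5 (D(T, I) = -4 - 1 = -5)
o(H, m) = 6 + m²
v(M, L) = 6 + M² + L*M (v(M, L) = L*M + (6 + M²) = 6 + M² + L*M)
-(76 + v(4, D(1, (-1 - 3) - 3)))² = -(76 + (6 + 4² - 5*4))² = -(76 + (6 + 16 - 20))² = -(76 + 2)² = -1*78² = -1*6084 = -6084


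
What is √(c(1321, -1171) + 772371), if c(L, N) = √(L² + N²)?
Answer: √(772371 + √3116282) ≈ 879.85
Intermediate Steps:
√(c(1321, -1171) + 772371) = √(√(1321² + (-1171)²) + 772371) = √(√(1745041 + 1371241) + 772371) = √(√3116282 + 772371) = √(772371 + √3116282)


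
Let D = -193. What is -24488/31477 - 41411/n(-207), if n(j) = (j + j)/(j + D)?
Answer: -260703878416/6515739 ≈ -40011.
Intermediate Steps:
n(j) = 2*j/(-193 + j) (n(j) = (j + j)/(j - 193) = (2*j)/(-193 + j) = 2*j/(-193 + j))
-24488/31477 - 41411/n(-207) = -24488/31477 - 41411/(2*(-207)/(-193 - 207)) = -24488*1/31477 - 41411/(2*(-207)/(-400)) = -24488/31477 - 41411/(2*(-207)*(-1/400)) = -24488/31477 - 41411/207/200 = -24488/31477 - 41411*200/207 = -24488/31477 - 8282200/207 = -260703878416/6515739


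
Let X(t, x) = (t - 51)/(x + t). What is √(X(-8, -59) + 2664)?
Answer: √11962649/67 ≈ 51.622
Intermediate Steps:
X(t, x) = (-51 + t)/(t + x)
√(X(-8, -59) + 2664) = √((-51 - 8)/(-8 - 59) + 2664) = √(-59/(-67) + 2664) = √(-1/67*(-59) + 2664) = √(59/67 + 2664) = √(178547/67) = √11962649/67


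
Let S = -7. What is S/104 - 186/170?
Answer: -10267/8840 ≈ -1.1614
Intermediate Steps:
S/104 - 186/170 = -7/104 - 186/170 = -7*1/104 - 186*1/170 = -7/104 - 93/85 = -10267/8840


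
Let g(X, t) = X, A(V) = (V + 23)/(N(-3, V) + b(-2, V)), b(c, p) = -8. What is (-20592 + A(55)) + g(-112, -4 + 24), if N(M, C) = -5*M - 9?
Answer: -20743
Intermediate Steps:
N(M, C) = -9 - 5*M
A(V) = -23/2 - V/2 (A(V) = (V + 23)/((-9 - 5*(-3)) - 8) = (23 + V)/((-9 + 15) - 8) = (23 + V)/(6 - 8) = (23 + V)/(-2) = (23 + V)*(-½) = -23/2 - V/2)
(-20592 + A(55)) + g(-112, -4 + 24) = (-20592 + (-23/2 - ½*55)) - 112 = (-20592 + (-23/2 - 55/2)) - 112 = (-20592 - 39) - 112 = -20631 - 112 = -20743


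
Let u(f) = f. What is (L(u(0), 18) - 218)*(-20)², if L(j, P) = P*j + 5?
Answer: -85200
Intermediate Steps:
L(j, P) = 5 + P*j
(L(u(0), 18) - 218)*(-20)² = ((5 + 18*0) - 218)*(-20)² = ((5 + 0) - 218)*400 = (5 - 218)*400 = -213*400 = -85200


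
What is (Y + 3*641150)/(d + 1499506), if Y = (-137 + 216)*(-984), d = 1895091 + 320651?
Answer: 307619/619208 ≈ 0.49679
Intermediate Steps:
d = 2215742
Y = -77736 (Y = 79*(-984) = -77736)
(Y + 3*641150)/(d + 1499506) = (-77736 + 3*641150)/(2215742 + 1499506) = (-77736 + 1923450)/3715248 = 1845714*(1/3715248) = 307619/619208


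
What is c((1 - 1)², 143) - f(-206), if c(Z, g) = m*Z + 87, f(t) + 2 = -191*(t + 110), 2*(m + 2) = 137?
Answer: -18247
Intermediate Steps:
m = 133/2 (m = -2 + (½)*137 = -2 + 137/2 = 133/2 ≈ 66.500)
f(t) = -21012 - 191*t (f(t) = -2 - 191*(t + 110) = -2 - 191*(110 + t) = -2 + (-21010 - 191*t) = -21012 - 191*t)
c(Z, g) = 87 + 133*Z/2 (c(Z, g) = 133*Z/2 + 87 = 87 + 133*Z/2)
c((1 - 1)², 143) - f(-206) = (87 + 133*(1 - 1)²/2) - (-21012 - 191*(-206)) = (87 + (133/2)*0²) - (-21012 + 39346) = (87 + (133/2)*0) - 1*18334 = (87 + 0) - 18334 = 87 - 18334 = -18247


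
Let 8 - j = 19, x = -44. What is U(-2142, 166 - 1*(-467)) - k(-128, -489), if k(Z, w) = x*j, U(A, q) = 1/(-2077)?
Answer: -1005269/2077 ≈ -484.00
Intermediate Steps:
j = -11 (j = 8 - 1*19 = 8 - 19 = -11)
U(A, q) = -1/2077
k(Z, w) = 484 (k(Z, w) = -44*(-11) = 484)
U(-2142, 166 - 1*(-467)) - k(-128, -489) = -1/2077 - 1*484 = -1/2077 - 484 = -1005269/2077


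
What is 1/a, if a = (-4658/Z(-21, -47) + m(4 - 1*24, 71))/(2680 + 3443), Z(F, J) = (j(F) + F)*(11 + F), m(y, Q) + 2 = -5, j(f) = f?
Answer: -1285830/3799 ≈ -338.47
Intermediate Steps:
m(y, Q) = -7 (m(y, Q) = -2 - 5 = -7)
Z(F, J) = 2*F*(11 + F) (Z(F, J) = (F + F)*(11 + F) = (2*F)*(11 + F) = 2*F*(11 + F))
a = -3799/1285830 (a = (-4658*(-1/(42*(11 - 21))) - 7)/(2680 + 3443) = (-4658/(2*(-21)*(-10)) - 7)/6123 = (-4658/420 - 7)*(1/6123) = (-4658*1/420 - 7)*(1/6123) = (-2329/210 - 7)*(1/6123) = -3799/210*1/6123 = -3799/1285830 ≈ -0.0029545)
1/a = 1/(-3799/1285830) = -1285830/3799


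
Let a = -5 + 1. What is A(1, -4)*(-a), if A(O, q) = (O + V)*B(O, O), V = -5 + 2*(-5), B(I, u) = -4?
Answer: 224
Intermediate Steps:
a = -4
V = -15 (V = -5 - 10 = -15)
A(O, q) = 60 - 4*O (A(O, q) = (O - 15)*(-4) = (-15 + O)*(-4) = 60 - 4*O)
A(1, -4)*(-a) = (60 - 4*1)*(-1*(-4)) = (60 - 4)*4 = 56*4 = 224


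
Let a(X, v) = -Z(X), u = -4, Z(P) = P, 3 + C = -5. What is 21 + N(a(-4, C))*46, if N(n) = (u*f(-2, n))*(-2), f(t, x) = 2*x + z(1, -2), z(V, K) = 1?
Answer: 3333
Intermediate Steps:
C = -8 (C = -3 - 5 = -8)
f(t, x) = 1 + 2*x (f(t, x) = 2*x + 1 = 1 + 2*x)
a(X, v) = -X
N(n) = 8 + 16*n (N(n) = -4*(1 + 2*n)*(-2) = (-4 - 8*n)*(-2) = 8 + 16*n)
21 + N(a(-4, C))*46 = 21 + (8 + 16*(-1*(-4)))*46 = 21 + (8 + 16*4)*46 = 21 + (8 + 64)*46 = 21 + 72*46 = 21 + 3312 = 3333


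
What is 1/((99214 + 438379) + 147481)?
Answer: 1/685074 ≈ 1.4597e-6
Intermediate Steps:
1/((99214 + 438379) + 147481) = 1/(537593 + 147481) = 1/685074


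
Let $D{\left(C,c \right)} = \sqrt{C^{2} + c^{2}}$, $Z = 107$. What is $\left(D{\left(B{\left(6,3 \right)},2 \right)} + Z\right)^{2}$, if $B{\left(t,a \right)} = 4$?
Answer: $11469 + 428 \sqrt{5} \approx 12426.0$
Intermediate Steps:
$\left(D{\left(B{\left(6,3 \right)},2 \right)} + Z\right)^{2} = \left(\sqrt{4^{2} + 2^{2}} + 107\right)^{2} = \left(\sqrt{16 + 4} + 107\right)^{2} = \left(\sqrt{20} + 107\right)^{2} = \left(2 \sqrt{5} + 107\right)^{2} = \left(107 + 2 \sqrt{5}\right)^{2}$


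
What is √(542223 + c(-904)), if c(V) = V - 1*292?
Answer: √541027 ≈ 735.54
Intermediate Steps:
c(V) = -292 + V (c(V) = V - 292 = -292 + V)
√(542223 + c(-904)) = √(542223 + (-292 - 904)) = √(542223 - 1196) = √541027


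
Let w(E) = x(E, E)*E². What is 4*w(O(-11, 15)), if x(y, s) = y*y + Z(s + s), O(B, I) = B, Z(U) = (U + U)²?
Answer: 995588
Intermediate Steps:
Z(U) = 4*U² (Z(U) = (2*U)² = 4*U²)
x(y, s) = y² + 16*s² (x(y, s) = y*y + 4*(s + s)² = y² + 4*(2*s)² = y² + 4*(4*s²) = y² + 16*s²)
w(E) = 17*E⁴ (w(E) = (E² + 16*E²)*E² = (17*E²)*E² = 17*E⁴)
4*w(O(-11, 15)) = 4*(17*(-11)⁴) = 4*(17*14641) = 4*248897 = 995588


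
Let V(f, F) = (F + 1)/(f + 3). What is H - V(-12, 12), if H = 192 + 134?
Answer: 2947/9 ≈ 327.44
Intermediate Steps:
V(f, F) = (1 + F)/(3 + f)
H = 326
H - V(-12, 12) = 326 - (1 + 12)/(3 - 12) = 326 - 13/(-9) = 326 - (-1)*13/9 = 326 - 1*(-13/9) = 326 + 13/9 = 2947/9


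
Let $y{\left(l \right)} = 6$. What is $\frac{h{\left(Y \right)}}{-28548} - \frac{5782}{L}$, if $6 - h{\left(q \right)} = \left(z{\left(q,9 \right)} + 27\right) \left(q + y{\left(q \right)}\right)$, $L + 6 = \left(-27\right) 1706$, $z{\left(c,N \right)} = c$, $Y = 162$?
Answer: $\frac{289804}{234179} \approx 1.2375$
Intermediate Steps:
$L = -46068$ ($L = -6 - 46062 = -46068$)
$h{\left(q \right)} = 6 - \left(6 + q\right) \left(27 + q\right)$ ($h{\left(q \right)} = 6 - \left(q + 27\right) \left(q + 6\right) = 6 - \left(27 + q\right) \left(6 + q\right) = 6 - \left(6 + q\right) \left(27 + q\right)$)
$\frac{h{\left(Y \right)}}{-28548} - \frac{5782}{L} = \frac{-156 - 162^{2} - 5346}{-28548} - \frac{5782}{-46068} = \left(-156 - 26244 - 5346\right) \left(- \frac{1}{28548}\right) - - \frac{2891}{23034} = \left(-156 - 26244 - 5346\right) \left(- \frac{1}{28548}\right) + \frac{2891}{23034} = \left(-31746\right) \left(- \frac{1}{28548}\right) + \frac{2891}{23034} = \frac{407}{366} + \frac{2891}{23034} = \frac{289804}{234179}$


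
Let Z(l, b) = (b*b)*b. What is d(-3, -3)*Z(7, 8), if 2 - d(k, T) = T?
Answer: 2560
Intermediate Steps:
d(k, T) = 2 - T
Z(l, b) = b**3 (Z(l, b) = b**2*b = b**3)
d(-3, -3)*Z(7, 8) = (2 - 1*(-3))*8**3 = (2 + 3)*512 = 5*512 = 2560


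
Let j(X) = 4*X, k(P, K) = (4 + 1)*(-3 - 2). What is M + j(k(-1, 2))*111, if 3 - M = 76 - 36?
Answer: -11137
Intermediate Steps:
k(P, K) = -25 (k(P, K) = 5*(-5) = -25)
M = -37 (M = 3 - (76 - 36) = 3 - 1*40 = 3 - 40 = -37)
M + j(k(-1, 2))*111 = -37 + (4*(-25))*111 = -37 - 100*111 = -37 - 11100 = -11137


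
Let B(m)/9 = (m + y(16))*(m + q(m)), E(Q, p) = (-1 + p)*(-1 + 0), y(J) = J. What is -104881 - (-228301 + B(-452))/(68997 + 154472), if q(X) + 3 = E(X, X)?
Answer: -23437431736/223469 ≈ -1.0488e+5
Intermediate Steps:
E(Q, p) = 1 - p (E(Q, p) = (-1 + p)*(-1) = 1 - p)
q(X) = -2 - X (q(X) = -3 + (1 - X) = -2 - X)
B(m) = -288 - 18*m (B(m) = 9*((m + 16)*(m + (-2 - m))) = 9*((16 + m)*(-2)) = 9*(-32 - 2*m) = -288 - 18*m)
-104881 - (-228301 + B(-452))/(68997 + 154472) = -104881 - (-228301 + (-288 - 18*(-452)))/(68997 + 154472) = -104881 - (-228301 + (-288 + 8136))/223469 = -104881 - (-228301 + 7848)/223469 = -104881 - (-220453)/223469 = -104881 - 1*(-220453/223469) = -104881 + 220453/223469 = -23437431736/223469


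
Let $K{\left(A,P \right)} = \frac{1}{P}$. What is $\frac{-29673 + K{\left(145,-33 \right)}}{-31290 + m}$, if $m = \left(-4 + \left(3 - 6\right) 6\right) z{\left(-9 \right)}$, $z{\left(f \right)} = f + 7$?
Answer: $\frac{489605}{515559} \approx 0.94966$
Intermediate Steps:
$z{\left(f \right)} = 7 + f$
$m = 44$ ($m = \left(-4 + \left(3 - 6\right) 6\right) \left(7 - 9\right) = \left(-4 + \left(3 - 6\right) 6\right) \left(-2\right) = \left(-4 - 18\right) \left(-2\right) = \left(-22\right) \left(-2\right) = 44$)
$\frac{-29673 + K{\left(145,-33 \right)}}{-31290 + m} = \frac{-29673 + \frac{1}{-33}}{-31290 + 44} = \frac{-29673 - \frac{1}{33}}{-31246} = \left(- \frac{979210}{33}\right) \left(- \frac{1}{31246}\right) = \frac{489605}{515559}$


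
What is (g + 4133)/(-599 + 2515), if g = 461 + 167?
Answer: 4761/1916 ≈ 2.4849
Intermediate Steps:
g = 628
(g + 4133)/(-599 + 2515) = (628 + 4133)/(-599 + 2515) = 4761/1916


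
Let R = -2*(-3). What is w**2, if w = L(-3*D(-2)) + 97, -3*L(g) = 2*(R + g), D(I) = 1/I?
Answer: 8464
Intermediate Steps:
R = 6
L(g) = -4 - 2*g/3 (L(g) = -2*(6 + g)/3 = -(12 + 2*g)/3 = -4 - 2*g/3)
w = 92 (w = (-4 - (-2)/(-2)) + 97 = (-4 - (-2)*(-1)/2) + 97 = (-4 - 2/3*3/2) + 97 = (-4 - 1) + 97 = -5 + 97 = 92)
w**2 = 92**2 = 8464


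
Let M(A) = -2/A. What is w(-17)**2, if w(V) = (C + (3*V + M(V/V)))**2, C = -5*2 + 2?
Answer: 13845841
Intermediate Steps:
C = -8 (C = -10 + 2 = -8)
w(V) = (-10 + 3*V)**2 (w(V) = (-8 + (3*V - 2/(V/V)))**2 = (-8 + (3*V - 2/1))**2 = (-8 + (3*V - 2*1))**2 = (-8 + (3*V - 2))**2 = (-8 + (-2 + 3*V))**2 = (-10 + 3*V)**2)
w(-17)**2 = ((10 - 3*(-17))**2)**2 = ((10 + 51)**2)**2 = (61**2)**2 = 3721**2 = 13845841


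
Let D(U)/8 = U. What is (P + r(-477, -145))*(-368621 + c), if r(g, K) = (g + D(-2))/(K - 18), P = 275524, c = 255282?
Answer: -5090157061795/163 ≈ -3.1228e+10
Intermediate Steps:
D(U) = 8*U
r(g, K) = (-16 + g)/(-18 + K) (r(g, K) = (g + 8*(-2))/(K - 18) = (g - 16)/(-18 + K) = (-16 + g)/(-18 + K))
(P + r(-477, -145))*(-368621 + c) = (275524 + (-16 - 477)/(-18 - 145))*(-368621 + 255282) = (275524 - 493/(-163))*(-113339) = (275524 - 1/163*(-493))*(-113339) = (275524 + 493/163)*(-113339) = (44910905/163)*(-113339) = -5090157061795/163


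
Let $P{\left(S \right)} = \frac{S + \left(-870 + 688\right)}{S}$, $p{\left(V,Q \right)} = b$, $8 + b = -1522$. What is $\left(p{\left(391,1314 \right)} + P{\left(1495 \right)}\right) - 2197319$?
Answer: $- \frac{252867534}{115} \approx -2.1988 \cdot 10^{6}$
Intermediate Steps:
$b = -1530$ ($b = -8 - 1522 = -1530$)
$p{\left(V,Q \right)} = -1530$
$P{\left(S \right)} = \frac{-182 + S}{S}$ ($P{\left(S \right)} = \frac{S - 182}{S} = \frac{-182 + S}{S}$)
$\left(p{\left(391,1314 \right)} + P{\left(1495 \right)}\right) - 2197319 = \left(-1530 + \frac{-182 + 1495}{1495}\right) - 2197319 = \left(-1530 + \frac{1}{1495} \cdot 1313\right) - 2197319 = \left(-1530 + \frac{101}{115}\right) - 2197319 = - \frac{175849}{115} - 2197319 = - \frac{252867534}{115}$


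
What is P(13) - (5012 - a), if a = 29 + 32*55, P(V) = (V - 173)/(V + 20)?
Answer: -106519/33 ≈ -3227.8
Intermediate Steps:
P(V) = (-173 + V)/(20 + V)
a = 1789 (a = 29 + 1760 = 1789)
P(13) - (5012 - a) = (-173 + 13)/(20 + 13) - (5012 - 1*1789) = -160/33 - (5012 - 1789) = (1/33)*(-160) - 1*3223 = -160/33 - 3223 = -106519/33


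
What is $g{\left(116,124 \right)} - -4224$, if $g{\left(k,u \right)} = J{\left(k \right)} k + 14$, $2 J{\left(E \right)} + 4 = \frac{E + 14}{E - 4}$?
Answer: $\frac{114053}{28} \approx 4073.3$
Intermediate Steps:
$J{\left(E \right)} = -2 + \frac{14 + E}{2 \left(-4 + E\right)}$ ($J{\left(E \right)} = -2 + \frac{\left(E + 14\right) \frac{1}{E - 4}}{2} = -2 + \frac{\left(14 + E\right) \frac{1}{-4 + E}}{2} = -2 + \frac{\frac{1}{-4 + E} \left(14 + E\right)}{2} = -2 + \frac{14 + E}{2 \left(-4 + E\right)}$)
$g{\left(k,u \right)} = 14 + \frac{3 k \left(10 - k\right)}{2 \left(-4 + k\right)}$ ($g{\left(k,u \right)} = \frac{3 \left(10 - k\right)}{2 \left(-4 + k\right)} k + 14 = \frac{3 k \left(10 - k\right)}{2 \left(-4 + k\right)} + 14 = 14 + \frac{3 k \left(10 - k\right)}{2 \left(-4 + k\right)}$)
$g{\left(116,124 \right)} - -4224 = \frac{-112 - 3 \cdot 116^{2} + 58 \cdot 116}{2 \left(-4 + 116\right)} - -4224 = \frac{-112 - 40368 + 6728}{2 \cdot 112} + 4224 = \frac{1}{2} \cdot \frac{1}{112} \left(-112 - 40368 + 6728\right) + 4224 = \frac{1}{2} \cdot \frac{1}{112} \left(-33752\right) + 4224 = - \frac{4219}{28} + 4224 = \frac{114053}{28}$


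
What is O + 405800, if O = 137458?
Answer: 543258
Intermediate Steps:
O + 405800 = 137458 + 405800 = 543258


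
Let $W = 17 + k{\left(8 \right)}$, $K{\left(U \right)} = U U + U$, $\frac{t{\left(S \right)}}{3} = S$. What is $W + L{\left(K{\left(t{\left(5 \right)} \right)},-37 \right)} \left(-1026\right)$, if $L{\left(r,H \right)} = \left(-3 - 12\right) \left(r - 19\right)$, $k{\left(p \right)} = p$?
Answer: $3401215$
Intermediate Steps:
$t{\left(S \right)} = 3 S$
$K{\left(U \right)} = U + U^{2}$ ($K{\left(U \right)} = U^{2} + U = U + U^{2}$)
$L{\left(r,H \right)} = 285 - 15 r$ ($L{\left(r,H \right)} = - 15 \left(-19 + r\right) = 285 - 15 r$)
$W = 25$ ($W = 17 + 8 = 25$)
$W + L{\left(K{\left(t{\left(5 \right)} \right)},-37 \right)} \left(-1026\right) = 25 + \left(285 - 15 \cdot 3 \cdot 5 \left(1 + 3 \cdot 5\right)\right) \left(-1026\right) = 25 + \left(285 - 15 \cdot 15 \left(1 + 15\right)\right) \left(-1026\right) = 25 + \left(285 - 15 \cdot 15 \cdot 16\right) \left(-1026\right) = 25 + \left(285 - 3600\right) \left(-1026\right) = 25 - -3401190 = 25 + 3401190 = 3401215$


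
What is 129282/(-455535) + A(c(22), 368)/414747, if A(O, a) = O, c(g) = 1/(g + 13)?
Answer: -41703906719/146946935835 ≈ -0.28380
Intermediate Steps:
c(g) = 1/(13 + g)
129282/(-455535) + A(c(22), 368)/414747 = 129282/(-455535) + 1/((13 + 22)*414747) = 129282*(-1/455535) + (1/414747)/35 = -43094/151845 + (1/35)*(1/414747) = -43094/151845 + 1/14516145 = -41703906719/146946935835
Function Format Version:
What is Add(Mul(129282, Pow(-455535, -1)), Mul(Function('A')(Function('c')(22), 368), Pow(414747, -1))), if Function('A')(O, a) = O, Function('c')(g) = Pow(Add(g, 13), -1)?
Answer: Rational(-41703906719, 146946935835) ≈ -0.28380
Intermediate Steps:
Function('c')(g) = Pow(Add(13, g), -1)
Add(Mul(129282, Pow(-455535, -1)), Mul(Function('A')(Function('c')(22), 368), Pow(414747, -1))) = Add(Mul(129282, Pow(-455535, -1)), Mul(Pow(Add(13, 22), -1), Pow(414747, -1))) = Add(Mul(129282, Rational(-1, 455535)), Mul(Pow(35, -1), Rational(1, 414747))) = Add(Rational(-43094, 151845), Mul(Rational(1, 35), Rational(1, 414747))) = Add(Rational(-43094, 151845), Rational(1, 14516145)) = Rational(-41703906719, 146946935835)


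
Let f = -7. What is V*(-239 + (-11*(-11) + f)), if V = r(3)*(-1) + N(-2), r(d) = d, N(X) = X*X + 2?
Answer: -375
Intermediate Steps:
N(X) = 2 + X² (N(X) = X² + 2 = 2 + X²)
V = 3 (V = 3*(-1) + (2 + (-2)²) = -3 + (2 + 4) = -3 + 6 = 3)
V*(-239 + (-11*(-11) + f)) = 3*(-239 + (-11*(-11) - 7)) = 3*(-239 + (121 - 7)) = 3*(-239 + 114) = 3*(-125) = -375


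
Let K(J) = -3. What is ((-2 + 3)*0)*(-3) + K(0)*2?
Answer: -6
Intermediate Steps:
((-2 + 3)*0)*(-3) + K(0)*2 = ((-2 + 3)*0)*(-3) - 3*2 = (1*0)*(-3) - 6 = 0*(-3) - 6 = 0 - 6 = -6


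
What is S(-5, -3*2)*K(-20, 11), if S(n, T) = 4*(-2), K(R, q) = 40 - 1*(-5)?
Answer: -360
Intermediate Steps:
K(R, q) = 45 (K(R, q) = 40 + 5 = 45)
S(n, T) = -8
S(-5, -3*2)*K(-20, 11) = -8*45 = -360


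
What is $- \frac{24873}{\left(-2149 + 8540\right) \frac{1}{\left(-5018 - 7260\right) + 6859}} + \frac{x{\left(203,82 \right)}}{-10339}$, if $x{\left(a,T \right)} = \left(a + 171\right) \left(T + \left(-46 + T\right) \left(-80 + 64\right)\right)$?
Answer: $\frac{199248766627}{9439507} \approx 21108.0$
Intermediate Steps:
$x{\left(a,T \right)} = \left(171 + a\right) \left(736 - 15 T\right)$ ($x{\left(a,T \right)} = \left(171 + a\right) \left(T + \left(-46 + T\right) \left(-16\right)\right) = \left(171 + a\right) \left(T - \left(-736 + 16 T\right)\right) = \left(171 + a\right) \left(736 - 15 T\right)$)
$- \frac{24873}{\left(-2149 + 8540\right) \frac{1}{\left(-5018 - 7260\right) + 6859}} + \frac{x{\left(203,82 \right)}}{-10339} = - \frac{24873}{\left(-2149 + 8540\right) \frac{1}{\left(-5018 - 7260\right) + 6859}} + \frac{125856 - 210330 + 736 \cdot 203 - 1230 \cdot 203}{-10339} = - \frac{24873}{6391 \frac{1}{\left(-5018 - 7260\right) + 6859}} + \left(125856 - 210330 + 149408 - 249690\right) \left(- \frac{1}{10339}\right) = - \frac{24873}{6391 \frac{1}{-12278 + 6859}} - - \frac{184756}{10339} = - \frac{24873}{6391 \frac{1}{-5419}} + \frac{184756}{10339} = - \frac{24873}{6391 \left(- \frac{1}{5419}\right)} + \frac{184756}{10339} = - \frac{24873}{- \frac{6391}{5419}} + \frac{184756}{10339} = \left(-24873\right) \left(- \frac{5419}{6391}\right) + \frac{184756}{10339} = \frac{134786787}{6391} + \frac{184756}{10339} = \frac{199248766627}{9439507}$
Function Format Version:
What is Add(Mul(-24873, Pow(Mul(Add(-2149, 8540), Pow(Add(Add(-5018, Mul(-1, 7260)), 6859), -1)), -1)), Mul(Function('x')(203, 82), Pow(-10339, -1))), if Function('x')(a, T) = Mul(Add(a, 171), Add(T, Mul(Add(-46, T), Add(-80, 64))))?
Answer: Rational(199248766627, 9439507) ≈ 21108.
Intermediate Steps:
Function('x')(a, T) = Mul(Add(171, a), Add(736, Mul(-15, T))) (Function('x')(a, T) = Mul(Add(171, a), Add(T, Mul(Add(-46, T), -16))) = Mul(Add(171, a), Add(T, Add(736, Mul(-16, T)))) = Mul(Add(171, a), Add(736, Mul(-15, T))))
Add(Mul(-24873, Pow(Mul(Add(-2149, 8540), Pow(Add(Add(-5018, Mul(-1, 7260)), 6859), -1)), -1)), Mul(Function('x')(203, 82), Pow(-10339, -1))) = Add(Mul(-24873, Pow(Mul(Add(-2149, 8540), Pow(Add(Add(-5018, Mul(-1, 7260)), 6859), -1)), -1)), Mul(Add(125856, Mul(-2565, 82), Mul(736, 203), Mul(-15, 82, 203)), Pow(-10339, -1))) = Add(Mul(-24873, Pow(Mul(6391, Pow(Add(Add(-5018, -7260), 6859), -1)), -1)), Mul(Add(125856, -210330, 149408, -249690), Rational(-1, 10339))) = Add(Mul(-24873, Pow(Mul(6391, Pow(Add(-12278, 6859), -1)), -1)), Mul(-184756, Rational(-1, 10339))) = Add(Mul(-24873, Pow(Mul(6391, Pow(-5419, -1)), -1)), Rational(184756, 10339)) = Add(Mul(-24873, Pow(Mul(6391, Rational(-1, 5419)), -1)), Rational(184756, 10339)) = Add(Mul(-24873, Pow(Rational(-6391, 5419), -1)), Rational(184756, 10339)) = Add(Mul(-24873, Rational(-5419, 6391)), Rational(184756, 10339)) = Add(Rational(134786787, 6391), Rational(184756, 10339)) = Rational(199248766627, 9439507)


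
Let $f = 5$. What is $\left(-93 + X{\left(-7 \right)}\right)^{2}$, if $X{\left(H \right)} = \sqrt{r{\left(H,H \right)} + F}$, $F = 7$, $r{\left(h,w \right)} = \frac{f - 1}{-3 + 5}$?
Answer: $8100$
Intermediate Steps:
$r{\left(h,w \right)} = 2$ ($r{\left(h,w \right)} = \frac{5 - 1}{-3 + 5} = \frac{4}{2} = 4 \cdot \frac{1}{2} = 2$)
$X{\left(H \right)} = 3$ ($X{\left(H \right)} = \sqrt{2 + 7} = \sqrt{9} = 3$)
$\left(-93 + X{\left(-7 \right)}\right)^{2} = \left(-93 + 3\right)^{2} = \left(-90\right)^{2} = 8100$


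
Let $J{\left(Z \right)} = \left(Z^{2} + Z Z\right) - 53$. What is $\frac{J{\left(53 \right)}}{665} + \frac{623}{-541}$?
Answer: $\frac{74182}{10279} \approx 7.2169$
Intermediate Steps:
$J{\left(Z \right)} = -53 + 2 Z^{2}$ ($J{\left(Z \right)} = \left(Z^{2} + Z^{2}\right) - 53 = 2 Z^{2} - 53 = -53 + 2 Z^{2}$)
$\frac{J{\left(53 \right)}}{665} + \frac{623}{-541} = \frac{-53 + 2 \cdot 53^{2}}{665} + \frac{623}{-541} = \left(-53 + 2 \cdot 2809\right) \frac{1}{665} + 623 \left(- \frac{1}{541}\right) = \left(-53 + 5618\right) \frac{1}{665} - \frac{623}{541} = 5565 \cdot \frac{1}{665} - \frac{623}{541} = \frac{159}{19} - \frac{623}{541} = \frac{74182}{10279}$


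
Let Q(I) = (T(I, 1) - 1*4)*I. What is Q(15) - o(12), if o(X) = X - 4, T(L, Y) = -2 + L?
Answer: 127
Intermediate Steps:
o(X) = -4 + X
Q(I) = I*(-6 + I) (Q(I) = ((-2 + I) - 1*4)*I = ((-2 + I) - 4)*I = (-6 + I)*I = I*(-6 + I))
Q(15) - o(12) = 15*(-6 + 15) - (-4 + 12) = 15*9 - 1*8 = 135 - 8 = 127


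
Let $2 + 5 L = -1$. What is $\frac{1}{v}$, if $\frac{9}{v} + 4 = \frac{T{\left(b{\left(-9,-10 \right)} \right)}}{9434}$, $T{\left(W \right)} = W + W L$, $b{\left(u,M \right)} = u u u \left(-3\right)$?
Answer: $- \frac{92153}{212265} \approx -0.43414$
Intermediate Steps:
$L = - \frac{3}{5}$ ($L = - \frac{2}{5} + \frac{1}{5} \left(-1\right) = - \frac{2}{5} - \frac{1}{5} = - \frac{3}{5} \approx -0.6$)
$b{\left(u,M \right)} = - 3 u^{3}$ ($b{\left(u,M \right)} = u u^{2} \left(-3\right) = u^{3} \left(-3\right) = - 3 u^{3}$)
$T{\left(W \right)} = \frac{2 W}{5}$ ($T{\left(W \right)} = W + W \left(- \frac{3}{5}\right) = W - \frac{3 W}{5} = \frac{2 W}{5}$)
$v = - \frac{212265}{92153}$ ($v = \frac{9}{-4 + \frac{\frac{2}{5} \left(- 3 \left(-9\right)^{3}\right)}{9434}} = \frac{9}{-4 + \frac{2 \left(\left(-3\right) \left(-729\right)\right)}{5} \cdot \frac{1}{9434}} = \frac{9}{-4 + \frac{2}{5} \cdot 2187 \cdot \frac{1}{9434}} = \frac{9}{-4 + \frac{4374}{5} \cdot \frac{1}{9434}} = \frac{9}{-4 + \frac{2187}{23585}} = \frac{9}{- \frac{92153}{23585}} = 9 \left(- \frac{23585}{92153}\right) = - \frac{212265}{92153} \approx -2.3034$)
$\frac{1}{v} = \frac{1}{- \frac{212265}{92153}} = - \frac{92153}{212265}$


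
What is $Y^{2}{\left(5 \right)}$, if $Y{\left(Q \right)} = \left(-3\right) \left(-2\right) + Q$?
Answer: $121$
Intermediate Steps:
$Y{\left(Q \right)} = 6 + Q$
$Y^{2}{\left(5 \right)} = \left(6 + 5\right)^{2} = 11^{2} = 121$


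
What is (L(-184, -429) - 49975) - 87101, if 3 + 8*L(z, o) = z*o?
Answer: -1017675/8 ≈ -1.2721e+5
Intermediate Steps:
L(z, o) = -3/8 + o*z/8 (L(z, o) = -3/8 + (z*o)/8 = -3/8 + (o*z)/8 = -3/8 + o*z/8)
(L(-184, -429) - 49975) - 87101 = ((-3/8 + (1/8)*(-429)*(-184)) - 49975) - 87101 = ((-3/8 + 9867) - 49975) - 87101 = (78933/8 - 49975) - 87101 = -320867/8 - 87101 = -1017675/8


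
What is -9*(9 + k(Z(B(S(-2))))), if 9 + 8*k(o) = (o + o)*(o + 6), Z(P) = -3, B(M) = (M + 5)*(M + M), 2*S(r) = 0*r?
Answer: -405/8 ≈ -50.625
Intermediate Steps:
S(r) = 0 (S(r) = (0*r)/2 = (½)*0 = 0)
B(M) = 2*M*(5 + M) (B(M) = (5 + M)*(2*M) = 2*M*(5 + M))
k(o) = -9/8 + o*(6 + o)/4 (k(o) = -9/8 + ((o + o)*(o + 6))/8 = -9/8 + ((2*o)*(6 + o))/8 = -9/8 + (2*o*(6 + o))/8 = -9/8 + o*(6 + o)/4)
-9*(9 + k(Z(B(S(-2))))) = -9*(9 + (-9/8 + (¼)*(-3)² + (3/2)*(-3))) = -9*(9 + (-9/8 + (¼)*9 - 9/2)) = -9*(9 + (-9/8 + 9/4 - 9/2)) = -9*(9 - 27/8) = -9*45/8 = -405/8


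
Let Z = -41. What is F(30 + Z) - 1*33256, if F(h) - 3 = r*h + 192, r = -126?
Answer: -31675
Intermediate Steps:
F(h) = 195 - 126*h (F(h) = 3 + (-126*h + 192) = 3 + (192 - 126*h) = 195 - 126*h)
F(30 + Z) - 1*33256 = (195 - 126*(30 - 41)) - 1*33256 = (195 - 126*(-11)) - 33256 = (195 + 1386) - 33256 = 1581 - 33256 = -31675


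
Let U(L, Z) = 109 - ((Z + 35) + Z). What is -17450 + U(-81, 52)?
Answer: -17480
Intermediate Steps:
U(L, Z) = 74 - 2*Z (U(L, Z) = 109 - ((35 + Z) + Z) = 109 - (35 + 2*Z) = 109 + (-35 - 2*Z) = 74 - 2*Z)
-17450 + U(-81, 52) = -17450 + (74 - 2*52) = -17450 + (74 - 104) = -17450 - 30 = -17480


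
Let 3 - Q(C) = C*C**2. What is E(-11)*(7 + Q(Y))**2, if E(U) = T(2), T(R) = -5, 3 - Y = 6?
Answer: -6845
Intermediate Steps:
Y = -3 (Y = 3 - 1*6 = 3 - 6 = -3)
Q(C) = 3 - C**3 (Q(C) = 3 - C*C**2 = 3 - C**3)
E(U) = -5
E(-11)*(7 + Q(Y))**2 = -5*(7 + (3 - 1*(-3)**3))**2 = -5*(7 + (3 - 1*(-27)))**2 = -5*(7 + (3 + 27))**2 = -5*(7 + 30)**2 = -5*37**2 = -5*1369 = -6845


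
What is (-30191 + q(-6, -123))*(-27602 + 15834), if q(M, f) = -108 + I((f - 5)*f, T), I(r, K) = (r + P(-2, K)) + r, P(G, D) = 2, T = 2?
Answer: -14015688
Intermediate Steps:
I(r, K) = 2 + 2*r (I(r, K) = (r + 2) + r = (2 + r) + r = 2 + 2*r)
q(M, f) = -106 + 2*f*(-5 + f) (q(M, f) = -108 + (2 + 2*((f - 5)*f)) = -108 + (2 + 2*((-5 + f)*f)) = -108 + (2 + 2*(f*(-5 + f))) = -108 + (2 + 2*f*(-5 + f)) = -106 + 2*f*(-5 + f))
(-30191 + q(-6, -123))*(-27602 + 15834) = (-30191 + (-106 + 2*(-123)*(-5 - 123)))*(-27602 + 15834) = (-30191 + (-106 + 2*(-123)*(-128)))*(-11768) = (-30191 + (-106 + 31488))*(-11768) = (-30191 + 31382)*(-11768) = 1191*(-11768) = -14015688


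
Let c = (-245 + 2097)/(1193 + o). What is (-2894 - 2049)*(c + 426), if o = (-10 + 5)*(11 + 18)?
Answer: -553986725/262 ≈ -2.1145e+6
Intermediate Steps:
o = -145 (o = -5*29 = -145)
c = 463/262 (c = (-245 + 2097)/(1193 - 145) = 1852/1048 = 1852*(1/1048) = 463/262 ≈ 1.7672)
(-2894 - 2049)*(c + 426) = (-2894 - 2049)*(463/262 + 426) = -4943*112075/262 = -553986725/262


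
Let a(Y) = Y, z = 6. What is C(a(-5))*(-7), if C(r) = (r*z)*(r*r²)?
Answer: -26250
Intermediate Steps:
C(r) = 6*r⁴ (C(r) = (r*6)*(r*r²) = (6*r)*r³ = 6*r⁴)
C(a(-5))*(-7) = (6*(-5)⁴)*(-7) = (6*625)*(-7) = 3750*(-7) = -26250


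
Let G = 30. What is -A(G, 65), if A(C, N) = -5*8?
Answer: 40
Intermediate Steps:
A(C, N) = -40
-A(G, 65) = -1*(-40) = 40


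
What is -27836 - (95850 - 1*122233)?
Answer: -1453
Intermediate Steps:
-27836 - (95850 - 1*122233) = -27836 - (95850 - 122233) = -27836 - 1*(-26383) = -27836 + 26383 = -1453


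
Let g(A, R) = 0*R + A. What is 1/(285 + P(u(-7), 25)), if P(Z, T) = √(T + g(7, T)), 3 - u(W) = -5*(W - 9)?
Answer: 285/81193 - 4*√2/81193 ≈ 0.0034405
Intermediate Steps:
u(W) = -42 + 5*W (u(W) = 3 - (-5)*(W - 9) = 3 - (-5)*(-9 + W) = 3 - (45 - 5*W) = 3 + (-45 + 5*W) = -42 + 5*W)
g(A, R) = A (g(A, R) = 0 + A = A)
P(Z, T) = √(7 + T) (P(Z, T) = √(T + 7) = √(7 + T))
1/(285 + P(u(-7), 25)) = 1/(285 + √(7 + 25)) = 1/(285 + √32) = 1/(285 + 4*√2)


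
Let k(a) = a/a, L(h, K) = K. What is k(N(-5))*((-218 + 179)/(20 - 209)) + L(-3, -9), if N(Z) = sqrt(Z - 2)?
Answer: -554/63 ≈ -8.7937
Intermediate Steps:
N(Z) = sqrt(-2 + Z)
k(a) = 1
k(N(-5))*((-218 + 179)/(20 - 209)) + L(-3, -9) = 1*((-218 + 179)/(20 - 209)) - 9 = 1*(-39/(-189)) - 9 = 1*(-39*(-1/189)) - 9 = 1*(13/63) - 9 = 13/63 - 9 = -554/63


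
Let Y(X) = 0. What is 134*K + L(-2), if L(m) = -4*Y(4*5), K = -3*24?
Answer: -9648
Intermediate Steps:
K = -72
L(m) = 0 (L(m) = -4*0 = 0)
134*K + L(-2) = 134*(-72) + 0 = -9648 + 0 = -9648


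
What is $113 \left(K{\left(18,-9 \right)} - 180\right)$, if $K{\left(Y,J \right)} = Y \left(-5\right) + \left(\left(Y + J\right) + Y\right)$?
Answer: $-27459$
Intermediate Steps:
$K{\left(Y,J \right)} = J - 3 Y$ ($K{\left(Y,J \right)} = - 5 Y + \left(\left(J + Y\right) + Y\right) = - 5 Y + \left(J + 2 Y\right) = J - 3 Y$)
$113 \left(K{\left(18,-9 \right)} - 180\right) = 113 \left(\left(-9 - 54\right) - 180\right) = 113 \left(-63 - 180\right) = 113 \left(-243\right) = -27459$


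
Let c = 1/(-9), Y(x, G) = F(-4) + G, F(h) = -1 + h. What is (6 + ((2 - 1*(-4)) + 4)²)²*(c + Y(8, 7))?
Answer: 191012/9 ≈ 21224.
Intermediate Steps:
Y(x, G) = -5 + G (Y(x, G) = (-1 - 4) + G = -5 + G)
c = -⅑ ≈ -0.11111
(6 + ((2 - 1*(-4)) + 4)²)²*(c + Y(8, 7)) = (6 + ((2 - 1*(-4)) + 4)²)²*(-⅑ + (-5 + 7)) = (6 + ((2 + 4) + 4)²)²*(-⅑ + 2) = (6 + (6 + 4)²)²*(17/9) = (6 + 10²)²*(17/9) = (6 + 100)²*(17/9) = 106²*(17/9) = 11236*(17/9) = 191012/9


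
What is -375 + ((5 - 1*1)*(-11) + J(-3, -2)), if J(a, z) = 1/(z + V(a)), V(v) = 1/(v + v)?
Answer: -5453/13 ≈ -419.46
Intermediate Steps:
V(v) = 1/(2*v)
J(a, z) = 1/(z + 1/(2*a))
-375 + ((5 - 1*1)*(-11) + J(-3, -2)) = -375 + ((5 - 1*1)*(-11) + 2*(-3)/(1 + 2*(-3)*(-2))) = -375 + ((5 - 1)*(-11) + 2*(-3)/(1 + 12)) = -375 + (4*(-11) + 2*(-3)/13) = -375 + (-44 + 2*(-3)*(1/13)) = -375 + (-44 - 6/13) = -375 - 578/13 = -5453/13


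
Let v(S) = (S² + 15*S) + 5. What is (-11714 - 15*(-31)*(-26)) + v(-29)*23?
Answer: -14351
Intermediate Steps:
v(S) = 5 + S² + 15*S
(-11714 - 15*(-31)*(-26)) + v(-29)*23 = (-11714 - 15*(-31)*(-26)) + (5 + (-29)² + 15*(-29))*23 = (-11714 + 465*(-26)) + (5 + 841 - 435)*23 = (-11714 - 12090) + 411*23 = -23804 + 9453 = -14351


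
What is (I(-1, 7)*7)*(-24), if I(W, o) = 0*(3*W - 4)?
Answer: 0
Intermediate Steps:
I(W, o) = 0 (I(W, o) = 0*(-4 + 3*W) = 0)
(I(-1, 7)*7)*(-24) = (0*7)*(-24) = 0*(-24) = 0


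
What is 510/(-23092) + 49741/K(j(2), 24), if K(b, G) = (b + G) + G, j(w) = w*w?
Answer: 287148163/300196 ≈ 956.54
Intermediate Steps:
j(w) = w²
K(b, G) = b + 2*G (K(b, G) = (G + b) + G = b + 2*G)
510/(-23092) + 49741/K(j(2), 24) = 510/(-23092) + 49741/(2² + 2*24) = 510*(-1/23092) + 49741/(4 + 48) = -255/11546 + 49741/52 = 287148163/300196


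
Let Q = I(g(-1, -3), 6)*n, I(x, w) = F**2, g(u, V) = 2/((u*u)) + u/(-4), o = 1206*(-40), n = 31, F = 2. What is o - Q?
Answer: -48364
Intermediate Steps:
o = -48240
g(u, V) = 2/u**2 - u/4 (g(u, V) = 2/(u**2) + u*(-1/4) = 2/u**2 - u/4)
I(x, w) = 4 (I(x, w) = 2**2 = 4)
Q = 124 (Q = 4*31 = 124)
o - Q = -48240 - 1*124 = -48240 - 124 = -48364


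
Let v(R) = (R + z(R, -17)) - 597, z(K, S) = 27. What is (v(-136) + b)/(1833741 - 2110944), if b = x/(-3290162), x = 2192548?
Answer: 387507820/152007129481 ≈ 0.0025493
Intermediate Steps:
v(R) = -570 + R (v(R) = (R + 27) - 597 = (27 + R) - 597 = -570 + R)
b = -1096274/1645081 (b = 2192548/(-3290162) = 2192548*(-1/3290162) = -1096274/1645081 ≈ -0.66640)
(v(-136) + b)/(1833741 - 2110944) = ((-570 - 136) - 1096274/1645081)/(1833741 - 2110944) = (-706 - 1096274/1645081)/(-277203) = -1162523460/1645081*(-1/277203) = 387507820/152007129481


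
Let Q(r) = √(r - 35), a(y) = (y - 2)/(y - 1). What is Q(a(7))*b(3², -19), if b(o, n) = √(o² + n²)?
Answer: I*√135915/3 ≈ 122.89*I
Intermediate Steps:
a(y) = (-2 + y)/(-1 + y)
b(o, n) = √(n² + o²)
Q(r) = √(-35 + r)
Q(a(7))*b(3², -19) = √(-35 + (-2 + 7)/(-1 + 7))*√((-19)² + (3²)²) = √(-35 + 5/6)*√(361 + 9²) = √(-35 + (⅙)*5)*√(361 + 81) = √(-35 + ⅚)*√442 = √(-205/6)*√442 = (I*√1230/6)*√442 = I*√135915/3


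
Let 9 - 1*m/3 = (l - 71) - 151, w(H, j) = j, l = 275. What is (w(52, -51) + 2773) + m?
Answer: 2590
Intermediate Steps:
m = -132 (m = 27 - 3*((275 - 71) - 151) = 27 - 3*(204 - 151) = 27 - 3*53 = 27 - 159 = -132)
(w(52, -51) + 2773) + m = (-51 + 2773) - 132 = 2722 - 132 = 2590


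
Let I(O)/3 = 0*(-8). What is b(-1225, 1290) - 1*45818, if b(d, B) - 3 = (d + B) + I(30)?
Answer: -45750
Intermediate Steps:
I(O) = 0 (I(O) = 3*(0*(-8)) = 3*0 = 0)
b(d, B) = 3 + B + d (b(d, B) = 3 + ((d + B) + 0) = 3 + ((B + d) + 0) = 3 + (B + d) = 3 + B + d)
b(-1225, 1290) - 1*45818 = (3 + 1290 - 1225) - 1*45818 = 68 - 45818 = -45750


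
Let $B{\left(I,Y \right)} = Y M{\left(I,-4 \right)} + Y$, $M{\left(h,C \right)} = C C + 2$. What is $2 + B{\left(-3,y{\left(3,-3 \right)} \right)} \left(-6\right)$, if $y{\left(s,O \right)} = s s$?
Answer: $-1024$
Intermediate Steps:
$M{\left(h,C \right)} = 2 + C^{2}$ ($M{\left(h,C \right)} = C^{2} + 2 = 2 + C^{2}$)
$y{\left(s,O \right)} = s^{2}$
$B{\left(I,Y \right)} = 19 Y$ ($B{\left(I,Y \right)} = Y \left(2 + \left(-4\right)^{2}\right) + Y = Y \left(2 + 16\right) + Y = Y 18 + Y = 18 Y + Y = 19 Y$)
$2 + B{\left(-3,y{\left(3,-3 \right)} \right)} \left(-6\right) = 2 + 19 \cdot 3^{2} \left(-6\right) = 2 + 19 \cdot 9 \left(-6\right) = 2 + 171 \left(-6\right) = 2 - 1026 = -1024$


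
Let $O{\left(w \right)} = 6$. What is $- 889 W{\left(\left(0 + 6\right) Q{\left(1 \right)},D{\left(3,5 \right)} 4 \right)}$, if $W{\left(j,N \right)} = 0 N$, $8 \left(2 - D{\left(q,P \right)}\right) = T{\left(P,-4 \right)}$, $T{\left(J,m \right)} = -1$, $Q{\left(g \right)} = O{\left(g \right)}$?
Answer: $0$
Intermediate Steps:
$Q{\left(g \right)} = 6$
$D{\left(q,P \right)} = \frac{17}{8}$ ($D{\left(q,P \right)} = 2 - - \frac{1}{8} = 2 + \frac{1}{8} = \frac{17}{8}$)
$W{\left(j,N \right)} = 0$
$- 889 W{\left(\left(0 + 6\right) Q{\left(1 \right)},D{\left(3,5 \right)} 4 \right)} = \left(-889\right) 0 = 0$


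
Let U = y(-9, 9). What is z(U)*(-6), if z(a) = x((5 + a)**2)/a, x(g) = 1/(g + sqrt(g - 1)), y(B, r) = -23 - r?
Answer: 2187/8491408 - 3*sqrt(182)/4245704 ≈ 0.00024802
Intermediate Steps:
U = -32 (U = -23 - 1*9 = -23 - 9 = -32)
x(g) = 1/(g + sqrt(-1 + g))
z(a) = 1/(a*(sqrt(-1 + (5 + a)**2) + (5 + a)**2)) (z(a) = 1/(((5 + a)**2 + sqrt(-1 + (5 + a)**2))*a) = 1/((sqrt(-1 + (5 + a)**2) + (5 + a)**2)*a) = 1/(a*(sqrt(-1 + (5 + a)**2) + (5 + a)**2)))
z(U)*(-6) = (1/((-32)*(sqrt(-1 + (5 - 32)**2) + (5 - 32)**2)))*(-6) = -1/(32*(sqrt(-1 + (-27)**2) + (-27)**2))*(-6) = -1/(32*(sqrt(-1 + 729) + 729))*(-6) = -1/(32*(sqrt(728) + 729))*(-6) = -1/(32*(2*sqrt(182) + 729))*(-6) = -1/(32*(729 + 2*sqrt(182)))*(-6) = 3/(16*(729 + 2*sqrt(182)))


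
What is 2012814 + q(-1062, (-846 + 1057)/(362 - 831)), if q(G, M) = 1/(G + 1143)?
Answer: 163037935/81 ≈ 2.0128e+6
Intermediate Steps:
q(G, M) = 1/(1143 + G)
2012814 + q(-1062, (-846 + 1057)/(362 - 831)) = 2012814 + 1/(1143 - 1062) = 2012814 + 1/81 = 163037935/81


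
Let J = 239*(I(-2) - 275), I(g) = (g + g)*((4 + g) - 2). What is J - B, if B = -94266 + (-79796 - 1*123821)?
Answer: 232158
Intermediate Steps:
B = -297883 (B = -94266 + (-79796 - 123821) = -94266 - 203617 = -297883)
I(g) = 2*g*(2 + g) (I(g) = (2*g)*(2 + g) = 2*g*(2 + g))
J = -65725 (J = 239*(2*(-2)*(2 - 2) - 275) = 239*(2*(-2)*0 - 275) = 239*(0 - 275) = 239*(-275) = -65725)
J - B = -65725 - 1*(-297883) = -65725 + 297883 = 232158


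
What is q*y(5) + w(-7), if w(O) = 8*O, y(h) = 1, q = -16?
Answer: -72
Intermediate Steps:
q*y(5) + w(-7) = -16*1 + 8*(-7) = -16 - 56 = -72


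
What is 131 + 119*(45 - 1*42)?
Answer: 488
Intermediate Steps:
131 + 119*(45 - 1*42) = 131 + 119*(45 - 42) = 131 + 119*3 = 131 + 357 = 488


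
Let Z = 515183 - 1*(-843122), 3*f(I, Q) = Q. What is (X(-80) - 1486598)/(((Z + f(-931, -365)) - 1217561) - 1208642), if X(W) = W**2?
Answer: 4440594/3204059 ≈ 1.3859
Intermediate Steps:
f(I, Q) = Q/3
Z = 1358305 (Z = 515183 + 843122 = 1358305)
(X(-80) - 1486598)/(((Z + f(-931, -365)) - 1217561) - 1208642) = ((-80)**2 - 1486598)/(((1358305 + (1/3)*(-365)) - 1217561) - 1208642) = (6400 - 1486598)/(((1358305 - 365/3) - 1217561) - 1208642) = -1480198/((4074550/3 - 1217561) - 1208642) = -1480198/(421867/3 - 1208642) = -1480198/(-3204059/3) = -1480198*(-3/3204059) = 4440594/3204059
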